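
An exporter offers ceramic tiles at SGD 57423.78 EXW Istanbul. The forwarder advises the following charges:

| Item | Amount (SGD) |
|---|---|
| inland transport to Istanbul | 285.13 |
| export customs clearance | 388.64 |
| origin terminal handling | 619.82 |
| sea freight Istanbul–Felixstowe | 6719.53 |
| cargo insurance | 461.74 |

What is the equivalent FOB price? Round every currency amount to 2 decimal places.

FOB price: SGD 58717.37

Not relevant to the conversion: insurance, freight — on the buyer under both terms; not part of either seller's price.
From EXW to FOB, the seller additionally bears: inland to port, export clearance, origin terminal.
FOB price = 57423.78 + 285.13 + 388.64 + 619.82 = 58717.37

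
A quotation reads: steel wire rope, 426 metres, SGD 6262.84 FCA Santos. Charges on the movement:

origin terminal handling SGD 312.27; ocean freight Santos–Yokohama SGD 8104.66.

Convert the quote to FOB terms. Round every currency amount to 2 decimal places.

Not relevant to the conversion: freight — on the buyer under both terms; not part of either seller's price.
From FCA to FOB, the seller additionally bears: origin terminal.
FOB price = 6262.84 + 312.27 = 6575.11

FOB price: SGD 6575.11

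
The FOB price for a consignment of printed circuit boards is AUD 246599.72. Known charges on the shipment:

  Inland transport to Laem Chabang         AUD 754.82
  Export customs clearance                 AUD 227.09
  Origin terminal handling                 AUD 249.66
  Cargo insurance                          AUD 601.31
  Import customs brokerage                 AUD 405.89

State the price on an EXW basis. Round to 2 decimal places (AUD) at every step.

EXW price: AUD 245368.15

Not relevant to the conversion: insurance, brokerage — on the buyer under both terms; not part of either seller's price.
From FOB to EXW, the seller no longer bears: inland to port, export clearance, origin terminal.
EXW price = 246599.72 − 754.82 − 227.09 − 249.66 = 245368.15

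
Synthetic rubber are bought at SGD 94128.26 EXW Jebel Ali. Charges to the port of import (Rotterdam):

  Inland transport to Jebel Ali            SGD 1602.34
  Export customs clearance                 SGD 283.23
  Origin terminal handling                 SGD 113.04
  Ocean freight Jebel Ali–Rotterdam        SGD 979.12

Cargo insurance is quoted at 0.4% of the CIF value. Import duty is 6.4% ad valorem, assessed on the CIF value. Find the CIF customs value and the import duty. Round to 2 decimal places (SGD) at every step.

CIF value: SGD 97495.97; import duty: SGD 6239.74

Let C be the CIF value. C = EXW price + pre-shipment costs + freight + 0.4% × C
C − 0.4% × C = 94128.26 + 1602.34 + 283.23 + 113.04 + 979.12
0.996 × C = 97105.99
C = 97105.99 / 0.996 = 97495.97
Insurance premium = 0.4% × 97495.97 = 389.98
Import duty = 97495.97 × 6.4% = 6239.74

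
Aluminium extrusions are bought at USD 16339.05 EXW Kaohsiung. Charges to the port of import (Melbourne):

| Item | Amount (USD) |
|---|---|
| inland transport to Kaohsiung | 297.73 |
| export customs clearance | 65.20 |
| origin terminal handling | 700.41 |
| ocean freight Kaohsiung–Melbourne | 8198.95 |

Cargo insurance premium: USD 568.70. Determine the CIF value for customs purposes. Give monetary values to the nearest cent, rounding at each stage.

CIF = EXW price + pre-shipment costs + freight + insurance
CIF = 16339.05 + 297.73 + 65.20 + 700.41 + 8198.95 + 568.70 = 26170.04

CIF value: USD 26170.04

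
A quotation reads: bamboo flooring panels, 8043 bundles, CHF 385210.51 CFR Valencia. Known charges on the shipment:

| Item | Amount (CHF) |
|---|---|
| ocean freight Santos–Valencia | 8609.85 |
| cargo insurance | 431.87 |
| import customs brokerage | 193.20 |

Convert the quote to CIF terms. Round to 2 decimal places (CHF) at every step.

CIF price: CHF 385642.38

Not relevant to the conversion: freight — on the seller under both CFR and CIF; already in the CFR price and stays in the CIF price. brokerage — on the buyer under both terms; not part of either seller's price.
From CFR to CIF, the seller additionally bears: insurance.
CIF price = 385210.51 + 431.87 = 385642.38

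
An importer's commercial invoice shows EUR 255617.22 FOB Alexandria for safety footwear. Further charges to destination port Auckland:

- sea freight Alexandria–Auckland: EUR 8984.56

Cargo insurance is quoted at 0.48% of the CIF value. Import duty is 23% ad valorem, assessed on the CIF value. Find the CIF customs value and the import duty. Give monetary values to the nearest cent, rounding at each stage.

CIF value: EUR 265877.99; import duty: EUR 61151.94

Let C be the CIF value. C = FOB price + freight + 0.48% × C
C − 0.48% × C = 255617.22 + 8984.56
0.9952 × C = 264601.78
C = 264601.78 / 0.9952 = 265877.99
Insurance premium = 0.48% × 265877.99 = 1276.21
Import duty = 265877.99 × 23% = 61151.94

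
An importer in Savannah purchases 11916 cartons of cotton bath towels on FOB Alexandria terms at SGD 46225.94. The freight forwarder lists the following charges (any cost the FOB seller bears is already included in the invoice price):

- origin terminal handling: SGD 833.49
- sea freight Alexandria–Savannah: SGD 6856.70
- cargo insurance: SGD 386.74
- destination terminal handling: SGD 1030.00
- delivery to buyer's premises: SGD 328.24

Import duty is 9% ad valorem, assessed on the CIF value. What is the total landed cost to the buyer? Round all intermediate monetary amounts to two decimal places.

FOB: the seller bears costs until goods are on board at the origin port; the buyer bears freight, insurance and all costs thereafter.
Already in the invoice (seller's account under FOB): origin terminal — exclude.
CIF value = FOB price + freight + insurance = 46225.94 + 6856.70 + 386.74 = 53469.38
Import duty = 53469.38 × 9% = 4812.24
Buyer bears: freight 6856.70 + insurance 386.74 + destination terminal 1030.00 + delivery 328.24 + duty 4812.24 = 13413.92
Landed cost = invoice 46225.94 + 13413.92 = 59639.86

Total landed cost: SGD 59639.86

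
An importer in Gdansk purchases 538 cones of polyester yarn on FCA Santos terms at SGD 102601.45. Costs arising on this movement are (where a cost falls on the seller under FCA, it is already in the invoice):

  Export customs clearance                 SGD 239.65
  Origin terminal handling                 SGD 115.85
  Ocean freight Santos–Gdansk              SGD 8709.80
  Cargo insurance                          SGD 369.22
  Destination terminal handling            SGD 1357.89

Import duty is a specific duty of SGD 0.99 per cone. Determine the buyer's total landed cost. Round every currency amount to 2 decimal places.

FCA: the seller delivers export-cleared goods to the carrier; the buyer bears costs from that point.
Already in the invoice (seller's account under FCA): export clearance — exclude.
CIF value = FCA price + origin terminal + freight + insurance = 102601.45 + 115.85 + 8709.80 + 369.22 = 111796.32
Import duty = 538 × 0.99 = 532.62
Buyer bears: origin terminal 115.85 + freight 8709.80 + insurance 369.22 + destination terminal 1357.89 + duty 532.62 = 11085.38
Landed cost = invoice 102601.45 + 11085.38 = 113686.83

Total landed cost: SGD 113686.83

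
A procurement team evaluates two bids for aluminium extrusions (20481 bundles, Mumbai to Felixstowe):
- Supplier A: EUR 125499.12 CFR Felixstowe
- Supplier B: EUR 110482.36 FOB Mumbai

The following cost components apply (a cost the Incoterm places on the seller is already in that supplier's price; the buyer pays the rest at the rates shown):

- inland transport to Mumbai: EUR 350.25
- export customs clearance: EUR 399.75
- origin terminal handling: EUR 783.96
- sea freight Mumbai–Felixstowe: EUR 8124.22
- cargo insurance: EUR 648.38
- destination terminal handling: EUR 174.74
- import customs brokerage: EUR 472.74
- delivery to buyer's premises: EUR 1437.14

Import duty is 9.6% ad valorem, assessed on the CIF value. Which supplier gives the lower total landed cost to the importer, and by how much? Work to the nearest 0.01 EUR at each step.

Supplier B is cheaper by EUR 7554.22

Supplier A (CFR):
CIF value = CFR price + insurance = 125499.12 + 648.38 = 126147.50
Import duty = 126147.50 × 9.6% = 12110.16
Buyer bears (A): 648.38 + 174.74 + 472.74 + 1437.14 = 2733.00
Landed cost (A) = invoice 125499.12 + 2733.00 + duty 12110.16 = 140342.28
Supplier B (FOB):
CIF value = FOB price + freight + insurance = 110482.36 + 8124.22 + 648.38 = 119254.96
Import duty = 119254.96 × 9.6% = 11448.48
Buyer bears (B): 8124.22 + 648.38 + 174.74 + 472.74 + 1437.14 = 10857.22
Landed cost (B) = invoice 110482.36 + 10857.22 + duty 11448.48 = 132788.06
Difference = |140342.28 − 132788.06| = 7554.22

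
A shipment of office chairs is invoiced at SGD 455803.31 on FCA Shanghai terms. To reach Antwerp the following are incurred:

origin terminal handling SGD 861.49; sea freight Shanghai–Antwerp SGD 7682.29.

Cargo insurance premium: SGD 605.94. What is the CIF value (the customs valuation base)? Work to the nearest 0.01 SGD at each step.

CIF = FCA price + pre-shipment costs + freight + insurance
CIF = 455803.31 + 861.49 + 7682.29 + 605.94 = 464953.03

CIF value: SGD 464953.03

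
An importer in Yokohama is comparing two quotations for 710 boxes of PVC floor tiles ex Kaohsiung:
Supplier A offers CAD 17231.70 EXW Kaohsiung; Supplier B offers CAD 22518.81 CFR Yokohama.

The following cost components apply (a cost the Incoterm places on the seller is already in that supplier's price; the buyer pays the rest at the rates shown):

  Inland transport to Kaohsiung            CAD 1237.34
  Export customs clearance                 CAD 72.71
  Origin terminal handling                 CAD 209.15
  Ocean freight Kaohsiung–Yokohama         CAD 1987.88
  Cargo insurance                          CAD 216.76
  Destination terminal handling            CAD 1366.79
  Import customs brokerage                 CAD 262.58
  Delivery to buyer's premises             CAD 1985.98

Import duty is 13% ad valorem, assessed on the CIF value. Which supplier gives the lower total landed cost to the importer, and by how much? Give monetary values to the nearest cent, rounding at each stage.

Supplier A (EXW):
CIF value = EXW price + inland to port + export clearance + origin terminal + freight + insurance = 17231.70 + 1237.34 + 72.71 + 209.15 + 1987.88 + 216.76 = 20955.54
Import duty = 20955.54 × 13% = 2724.22
Buyer bears (A): 1237.34 + 72.71 + 209.15 + 1987.88 + 216.76 + 1366.79 + 262.58 + 1985.98 = 7339.19
Landed cost (A) = invoice 17231.70 + 7339.19 + duty 2724.22 = 27295.11
Supplier B (CFR):
CIF value = CFR price + insurance = 22518.81 + 216.76 = 22735.57
Import duty = 22735.57 × 13% = 2955.62
Buyer bears (B): 216.76 + 1366.79 + 262.58 + 1985.98 = 3832.11
Landed cost (B) = invoice 22518.81 + 3832.11 + duty 2955.62 = 29306.54
Difference = |27295.11 − 29306.54| = 2011.43

Supplier A is cheaper by CAD 2011.43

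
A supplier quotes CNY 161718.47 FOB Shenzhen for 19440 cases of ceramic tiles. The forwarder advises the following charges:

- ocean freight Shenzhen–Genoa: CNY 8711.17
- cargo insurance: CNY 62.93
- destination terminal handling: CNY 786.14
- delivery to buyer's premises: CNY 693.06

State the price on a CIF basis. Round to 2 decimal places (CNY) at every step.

Not relevant to the conversion: delivery, destination terminal — on the buyer under both terms; not part of either seller's price.
From FOB to CIF, the seller additionally bears: freight, insurance.
CIF price = 161718.47 + 8711.17 + 62.93 = 170492.57

CIF price: CNY 170492.57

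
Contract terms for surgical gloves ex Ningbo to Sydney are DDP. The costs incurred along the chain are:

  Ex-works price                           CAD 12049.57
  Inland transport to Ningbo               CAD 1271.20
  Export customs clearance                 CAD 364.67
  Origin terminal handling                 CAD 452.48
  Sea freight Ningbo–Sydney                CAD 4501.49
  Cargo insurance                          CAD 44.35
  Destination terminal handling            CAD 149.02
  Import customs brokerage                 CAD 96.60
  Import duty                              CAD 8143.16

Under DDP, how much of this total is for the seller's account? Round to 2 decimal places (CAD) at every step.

Seller's account: CAD 27072.54

DDP: the seller bears all costs including import duty.
Seller's account: goods 12049.57 + inland to port 1271.20 + export clearance 364.67 + origin terminal 452.48 + freight 4501.49 + insurance 44.35 + destination terminal 149.02 + brokerage 96.60 + duty 8143.16 = 27072.54
Buyer's account: 0.00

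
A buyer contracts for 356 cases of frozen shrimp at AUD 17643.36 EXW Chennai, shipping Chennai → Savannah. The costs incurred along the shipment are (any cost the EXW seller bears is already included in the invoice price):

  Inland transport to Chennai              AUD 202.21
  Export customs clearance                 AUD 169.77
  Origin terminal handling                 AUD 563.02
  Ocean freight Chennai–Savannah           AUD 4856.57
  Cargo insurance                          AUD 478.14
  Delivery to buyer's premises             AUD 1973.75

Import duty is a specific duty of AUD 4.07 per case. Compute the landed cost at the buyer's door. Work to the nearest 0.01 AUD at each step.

Total landed cost: AUD 27335.74

EXW: the seller makes goods available at their premises; the buyer bears all onward costs.
CIF value = EXW price + inland to port + export clearance + origin terminal + freight + insurance = 17643.36 + 202.21 + 169.77 + 563.02 + 4856.57 + 478.14 = 23913.07
Import duty = 356 × 4.07 = 1448.92
Buyer bears: inland to port 202.21 + export clearance 169.77 + origin terminal 563.02 + freight 4856.57 + insurance 478.14 + delivery 1973.75 + duty 1448.92 = 9692.38
Landed cost = invoice 17643.36 + 9692.38 = 27335.74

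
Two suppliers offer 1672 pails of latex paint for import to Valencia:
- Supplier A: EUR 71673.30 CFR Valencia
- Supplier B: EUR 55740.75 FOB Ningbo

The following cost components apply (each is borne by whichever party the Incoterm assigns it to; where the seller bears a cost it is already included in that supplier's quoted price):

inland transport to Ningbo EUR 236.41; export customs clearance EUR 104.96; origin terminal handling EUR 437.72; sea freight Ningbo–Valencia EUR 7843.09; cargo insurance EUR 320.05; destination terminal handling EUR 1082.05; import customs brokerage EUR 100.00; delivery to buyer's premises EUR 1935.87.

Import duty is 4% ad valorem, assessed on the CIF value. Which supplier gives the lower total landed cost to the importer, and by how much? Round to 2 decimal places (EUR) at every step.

Supplier B is cheaper by EUR 8413.03

Supplier A (CFR):
CIF value = CFR price + insurance = 71673.30 + 320.05 = 71993.35
Import duty = 71993.35 × 4% = 2879.73
Buyer bears (A): 320.05 + 1082.05 + 100.00 + 1935.87 = 3437.97
Landed cost (A) = invoice 71673.30 + 3437.97 + duty 2879.73 = 77991.00
Supplier B (FOB):
CIF value = FOB price + freight + insurance = 55740.75 + 7843.09 + 320.05 = 63903.89
Import duty = 63903.89 × 4% = 2556.16
Buyer bears (B): 7843.09 + 320.05 + 1082.05 + 100.00 + 1935.87 = 11281.06
Landed cost (B) = invoice 55740.75 + 11281.06 + duty 2556.16 = 69577.97
Difference = |77991.00 − 69577.97| = 8413.03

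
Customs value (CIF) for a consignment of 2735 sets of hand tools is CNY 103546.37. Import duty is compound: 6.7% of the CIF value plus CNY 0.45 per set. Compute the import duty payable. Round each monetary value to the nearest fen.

Import duty: CNY 8168.36

Ad valorem component: 103546.37 × 6.7% = 6937.61
Specific component: 2735 × 0.45 = 1230.75
Import duty = 6937.61 + 1230.75 = 8168.36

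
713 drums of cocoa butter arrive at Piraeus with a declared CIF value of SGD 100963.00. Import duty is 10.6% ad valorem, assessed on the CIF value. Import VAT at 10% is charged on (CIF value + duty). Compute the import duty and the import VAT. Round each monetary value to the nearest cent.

Import duty: SGD 10702.08; import VAT: SGD 11166.51

Import duty = 100963.00 × 10.6% = 10702.08
VAT base = CIF + duty = 100963.00 + 10702.08 = 111665.08
Import VAT = 111665.08 × 10% = 11166.51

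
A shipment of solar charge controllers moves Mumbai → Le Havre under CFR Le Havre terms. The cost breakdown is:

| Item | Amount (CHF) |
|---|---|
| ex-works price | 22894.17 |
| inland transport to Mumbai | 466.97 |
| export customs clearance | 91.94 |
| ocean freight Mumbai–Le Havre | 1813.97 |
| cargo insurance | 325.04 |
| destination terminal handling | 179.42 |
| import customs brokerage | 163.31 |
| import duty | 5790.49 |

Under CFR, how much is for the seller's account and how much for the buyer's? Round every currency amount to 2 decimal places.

CFR: the seller pays costs through ocean freight to the destination port, but not insurance.
Seller's account: goods 22894.17 + inland to port 466.97 + export clearance 91.94 + freight 1813.97 = 25267.05
Buyer's account: insurance 325.04 + destination terminal 179.42 + brokerage 163.31 + duty 5790.49 = 6458.26

Seller: CHF 25267.05; buyer: CHF 6458.26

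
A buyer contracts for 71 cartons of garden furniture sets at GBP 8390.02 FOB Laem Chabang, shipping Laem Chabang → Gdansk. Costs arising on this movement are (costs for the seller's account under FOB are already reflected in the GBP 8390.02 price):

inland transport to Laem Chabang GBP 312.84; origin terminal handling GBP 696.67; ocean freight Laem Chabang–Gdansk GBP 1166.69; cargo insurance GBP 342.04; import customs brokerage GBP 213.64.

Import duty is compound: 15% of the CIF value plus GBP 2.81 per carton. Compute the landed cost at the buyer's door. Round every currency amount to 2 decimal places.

Total landed cost: GBP 11796.71

FOB: the seller bears costs until goods are on board at the origin port; the buyer bears freight, insurance and all costs thereafter.
Already in the invoice (seller's account under FOB): inland to port, origin terminal — exclude.
CIF value = FOB price + freight + insurance = 8390.02 + 1166.69 + 342.04 = 9898.75
Ad valorem component: 9898.75 × 15% = 1484.81
Specific component: 71 × 2.81 = 199.51
Import duty = 1484.81 + 199.51 = 1684.32
Buyer bears: freight 1166.69 + insurance 342.04 + brokerage 213.64 + duty 1684.32 = 3406.69
Landed cost = invoice 8390.02 + 3406.69 = 11796.71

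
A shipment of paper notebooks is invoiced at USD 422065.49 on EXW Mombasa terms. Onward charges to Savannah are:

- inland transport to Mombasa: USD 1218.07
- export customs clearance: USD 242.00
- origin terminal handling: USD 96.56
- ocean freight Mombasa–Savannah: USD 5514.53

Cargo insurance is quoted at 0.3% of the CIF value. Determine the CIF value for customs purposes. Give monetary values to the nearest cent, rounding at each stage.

Let C be the CIF value. C = EXW price + pre-shipment costs + freight + 0.3% × C
C − 0.3% × C = 422065.49 + 1218.07 + 242.00 + 96.56 + 5514.53
0.997 × C = 429136.65
C = 429136.65 / 0.997 = 430427.93
Insurance premium = 0.3% × 430427.93 = 1291.28

CIF value: USD 430427.93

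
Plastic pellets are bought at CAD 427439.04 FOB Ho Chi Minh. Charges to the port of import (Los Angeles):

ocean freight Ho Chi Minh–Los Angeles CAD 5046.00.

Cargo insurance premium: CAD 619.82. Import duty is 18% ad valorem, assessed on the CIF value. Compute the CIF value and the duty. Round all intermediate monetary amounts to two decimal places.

CIF value: CAD 433104.86; import duty: CAD 77958.87

CIF = FOB price + freight + insurance
CIF = 427439.04 + 5046.00 + 619.82 = 433104.86
Import duty = 433104.86 × 18% = 77958.87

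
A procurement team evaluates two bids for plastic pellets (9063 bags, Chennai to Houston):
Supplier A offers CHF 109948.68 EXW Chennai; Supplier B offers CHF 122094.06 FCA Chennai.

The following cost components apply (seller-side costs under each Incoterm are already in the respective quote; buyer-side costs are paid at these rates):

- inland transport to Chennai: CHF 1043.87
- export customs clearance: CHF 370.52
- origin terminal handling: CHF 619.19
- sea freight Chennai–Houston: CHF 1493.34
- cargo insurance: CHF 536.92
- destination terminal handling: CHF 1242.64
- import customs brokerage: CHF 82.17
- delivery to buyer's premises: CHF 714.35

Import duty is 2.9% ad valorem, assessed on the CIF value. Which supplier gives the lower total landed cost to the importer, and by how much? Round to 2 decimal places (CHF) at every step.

Supplier A is cheaper by CHF 11042.19

Supplier A (EXW):
CIF value = EXW price + inland to port + export clearance + origin terminal + freight + insurance = 109948.68 + 1043.87 + 370.52 + 619.19 + 1493.34 + 536.92 = 114012.52
Import duty = 114012.52 × 2.9% = 3306.36
Buyer bears (A): 1043.87 + 370.52 + 619.19 + 1493.34 + 536.92 + 1242.64 + 82.17 + 714.35 = 6103.00
Landed cost (A) = invoice 109948.68 + 6103.00 + duty 3306.36 = 119358.04
Supplier B (FCA):
CIF value = FCA price + origin terminal + freight + insurance = 122094.06 + 619.19 + 1493.34 + 536.92 = 124743.51
Import duty = 124743.51 × 2.9% = 3617.56
Buyer bears (B): 619.19 + 1493.34 + 536.92 + 1242.64 + 82.17 + 714.35 = 4688.61
Landed cost (B) = invoice 122094.06 + 4688.61 + duty 3617.56 = 130400.23
Difference = |119358.04 − 130400.23| = 11042.19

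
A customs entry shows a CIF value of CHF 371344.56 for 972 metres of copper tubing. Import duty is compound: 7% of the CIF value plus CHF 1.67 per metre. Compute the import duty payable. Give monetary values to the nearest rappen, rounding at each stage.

Import duty: CHF 27617.36

Ad valorem component: 371344.56 × 7% = 25994.12
Specific component: 972 × 1.67 = 1623.24
Import duty = 25994.12 + 1623.24 = 27617.36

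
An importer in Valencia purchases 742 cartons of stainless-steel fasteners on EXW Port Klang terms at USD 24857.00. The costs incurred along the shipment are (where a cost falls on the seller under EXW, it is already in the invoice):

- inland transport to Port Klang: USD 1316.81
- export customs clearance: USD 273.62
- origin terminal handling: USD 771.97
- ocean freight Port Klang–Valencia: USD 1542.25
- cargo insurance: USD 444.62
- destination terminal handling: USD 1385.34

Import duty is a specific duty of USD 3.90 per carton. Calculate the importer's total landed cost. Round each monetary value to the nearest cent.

Total landed cost: USD 33485.41

EXW: the seller makes goods available at their premises; the buyer bears all onward costs.
CIF value = EXW price + inland to port + export clearance + origin terminal + freight + insurance = 24857.00 + 1316.81 + 273.62 + 771.97 + 1542.25 + 444.62 = 29206.27
Import duty = 742 × 3.90 = 2893.80
Buyer bears: inland to port 1316.81 + export clearance 273.62 + origin terminal 771.97 + freight 1542.25 + insurance 444.62 + destination terminal 1385.34 + duty 2893.80 = 8628.41
Landed cost = invoice 24857.00 + 8628.41 = 33485.41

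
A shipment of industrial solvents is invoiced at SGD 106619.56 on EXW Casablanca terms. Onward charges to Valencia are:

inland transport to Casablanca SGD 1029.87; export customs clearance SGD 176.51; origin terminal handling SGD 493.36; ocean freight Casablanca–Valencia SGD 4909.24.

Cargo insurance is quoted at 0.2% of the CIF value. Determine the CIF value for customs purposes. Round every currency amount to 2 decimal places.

Let C be the CIF value. C = EXW price + pre-shipment costs + freight + 0.2% × C
C − 0.2% × C = 106619.56 + 1029.87 + 176.51 + 493.36 + 4909.24
0.998 × C = 113228.54
C = 113228.54 / 0.998 = 113455.45
Insurance premium = 0.2% × 113455.45 = 226.91

CIF value: SGD 113455.45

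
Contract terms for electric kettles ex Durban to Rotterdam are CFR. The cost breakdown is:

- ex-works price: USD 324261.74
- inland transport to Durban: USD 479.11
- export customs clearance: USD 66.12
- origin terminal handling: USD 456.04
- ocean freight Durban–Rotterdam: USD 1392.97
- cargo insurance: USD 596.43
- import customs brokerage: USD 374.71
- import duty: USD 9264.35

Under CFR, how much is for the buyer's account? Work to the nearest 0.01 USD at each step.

Buyer's account: USD 10235.49

CFR: the seller pays costs through ocean freight to the destination port, but not insurance.
Seller's account: goods 324261.74 + inland to port 479.11 + export clearance 66.12 + origin terminal 456.04 + freight 1392.97 = 326655.98
Buyer's account: insurance 596.43 + brokerage 374.71 + duty 9264.35 = 10235.49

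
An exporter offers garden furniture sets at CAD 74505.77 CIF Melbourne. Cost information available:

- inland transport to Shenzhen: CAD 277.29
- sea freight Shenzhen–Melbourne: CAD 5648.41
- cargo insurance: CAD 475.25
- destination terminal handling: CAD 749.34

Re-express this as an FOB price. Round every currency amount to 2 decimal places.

Not relevant to the conversion: inland to port — on the seller under both CIF and FOB; already in the CIF price and stays in the FOB price. destination terminal — on the buyer under both terms; not part of either seller's price.
From CIF to FOB, the seller no longer bears: freight, insurance.
FOB price = 74505.77 − 5648.41 − 475.25 = 68382.11

FOB price: CAD 68382.11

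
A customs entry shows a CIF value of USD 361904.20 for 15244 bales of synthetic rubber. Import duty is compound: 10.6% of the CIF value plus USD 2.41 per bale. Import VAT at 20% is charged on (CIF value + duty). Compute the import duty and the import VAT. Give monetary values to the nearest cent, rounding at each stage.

Import duty: USD 75099.89; import VAT: USD 87400.82

Ad valorem component: 361904.20 × 10.6% = 38361.85
Specific component: 15244 × 2.41 = 36738.04
Import duty = 38361.85 + 36738.04 = 75099.89
VAT base = CIF + duty = 361904.20 + 75099.89 = 437004.09
Import VAT = 437004.09 × 20% = 87400.82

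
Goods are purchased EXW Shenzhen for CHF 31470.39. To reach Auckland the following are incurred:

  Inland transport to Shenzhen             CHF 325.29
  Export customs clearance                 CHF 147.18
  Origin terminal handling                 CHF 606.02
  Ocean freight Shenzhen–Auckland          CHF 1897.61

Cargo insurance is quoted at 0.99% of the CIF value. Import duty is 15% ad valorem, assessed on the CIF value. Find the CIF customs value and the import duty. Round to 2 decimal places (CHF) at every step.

CIF value: CHF 34790.92; import duty: CHF 5218.64

Let C be the CIF value. C = EXW price + pre-shipment costs + freight + 0.99% × C
C − 0.99% × C = 31470.39 + 325.29 + 147.18 + 606.02 + 1897.61
0.9901 × C = 34446.49
C = 34446.49 / 0.9901 = 34790.92
Insurance premium = 0.99% × 34790.92 = 344.43
Import duty = 34790.92 × 15% = 5218.64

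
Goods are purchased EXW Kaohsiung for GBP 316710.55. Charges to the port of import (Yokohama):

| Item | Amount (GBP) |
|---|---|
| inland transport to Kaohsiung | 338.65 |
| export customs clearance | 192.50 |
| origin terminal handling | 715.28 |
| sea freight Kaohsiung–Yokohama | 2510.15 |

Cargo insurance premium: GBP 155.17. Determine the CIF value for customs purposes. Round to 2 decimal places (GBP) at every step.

CIF = EXW price + pre-shipment costs + freight + insurance
CIF = 316710.55 + 338.65 + 192.50 + 715.28 + 2510.15 + 155.17 = 320622.30

CIF value: GBP 320622.30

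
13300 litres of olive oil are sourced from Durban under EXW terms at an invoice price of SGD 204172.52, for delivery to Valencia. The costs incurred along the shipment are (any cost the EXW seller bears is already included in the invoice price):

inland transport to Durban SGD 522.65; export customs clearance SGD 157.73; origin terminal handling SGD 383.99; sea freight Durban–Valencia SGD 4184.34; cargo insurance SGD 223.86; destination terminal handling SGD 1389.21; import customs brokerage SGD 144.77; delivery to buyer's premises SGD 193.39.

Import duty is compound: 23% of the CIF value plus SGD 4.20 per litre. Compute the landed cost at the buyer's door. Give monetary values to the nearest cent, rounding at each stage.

Total landed cost: SGD 315450.83

EXW: the seller makes goods available at their premises; the buyer bears all onward costs.
CIF value = EXW price + inland to port + export clearance + origin terminal + freight + insurance = 204172.52 + 522.65 + 157.73 + 383.99 + 4184.34 + 223.86 = 209645.09
Ad valorem component: 209645.09 × 23% = 48218.37
Specific component: 13300 × 4.20 = 55860.00
Import duty = 48218.37 + 55860.00 = 104078.37
Buyer bears: inland to port 522.65 + export clearance 157.73 + origin terminal 383.99 + freight 4184.34 + insurance 223.86 + destination terminal 1389.21 + brokerage 144.77 + delivery 193.39 + duty 104078.37 = 111278.31
Landed cost = invoice 204172.52 + 111278.31 = 315450.83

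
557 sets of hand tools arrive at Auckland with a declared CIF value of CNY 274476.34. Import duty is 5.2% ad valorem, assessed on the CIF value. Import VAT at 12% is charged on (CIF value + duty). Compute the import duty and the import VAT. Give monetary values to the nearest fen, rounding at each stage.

Import duty = 274476.34 × 5.2% = 14272.77
VAT base = CIF + duty = 274476.34 + 14272.77 = 288749.11
Import VAT = 288749.11 × 12% = 34649.89

Import duty: CNY 14272.77; import VAT: CNY 34649.89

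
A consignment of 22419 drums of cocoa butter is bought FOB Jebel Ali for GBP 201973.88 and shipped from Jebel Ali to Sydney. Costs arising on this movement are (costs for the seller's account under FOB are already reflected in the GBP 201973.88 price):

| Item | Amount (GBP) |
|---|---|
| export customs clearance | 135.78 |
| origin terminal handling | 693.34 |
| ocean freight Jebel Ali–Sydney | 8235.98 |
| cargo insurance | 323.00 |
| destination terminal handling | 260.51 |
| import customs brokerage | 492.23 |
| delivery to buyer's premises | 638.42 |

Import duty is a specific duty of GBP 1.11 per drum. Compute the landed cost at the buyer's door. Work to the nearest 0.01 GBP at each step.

Total landed cost: GBP 236809.11

FOB: the seller bears costs until goods are on board at the origin port; the buyer bears freight, insurance and all costs thereafter.
Already in the invoice (seller's account under FOB): export clearance, origin terminal — exclude.
CIF value = FOB price + freight + insurance = 201973.88 + 8235.98 + 323.00 = 210532.86
Import duty = 22419 × 1.11 = 24885.09
Buyer bears: freight 8235.98 + insurance 323.00 + destination terminal 260.51 + brokerage 492.23 + delivery 638.42 + duty 24885.09 = 34835.23
Landed cost = invoice 201973.88 + 34835.23 = 236809.11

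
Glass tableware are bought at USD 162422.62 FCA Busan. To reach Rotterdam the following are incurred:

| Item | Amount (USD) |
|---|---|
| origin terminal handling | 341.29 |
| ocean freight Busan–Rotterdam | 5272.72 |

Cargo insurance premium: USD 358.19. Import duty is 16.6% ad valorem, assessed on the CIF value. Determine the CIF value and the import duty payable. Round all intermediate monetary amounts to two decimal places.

CIF value: USD 168394.82; import duty: USD 27953.54

CIF = FCA price + pre-shipment costs + freight + insurance
CIF = 162422.62 + 341.29 + 5272.72 + 358.19 = 168394.82
Import duty = 168394.82 × 16.6% = 27953.54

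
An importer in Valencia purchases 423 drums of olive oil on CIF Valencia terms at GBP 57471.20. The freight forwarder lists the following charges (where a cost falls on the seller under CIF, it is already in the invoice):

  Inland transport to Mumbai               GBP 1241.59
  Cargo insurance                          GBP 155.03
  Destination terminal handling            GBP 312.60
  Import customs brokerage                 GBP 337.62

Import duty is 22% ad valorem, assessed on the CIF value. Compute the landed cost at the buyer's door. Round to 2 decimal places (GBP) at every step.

Total landed cost: GBP 70765.08

CIF: the seller pays costs through ocean freight and marine insurance to the destination port.
Already in the invoice (seller's account under CIF): inland to port, insurance — exclude.
The CIF price already equals the CIF value: 57471.20
Import duty = 57471.20 × 22% = 12643.66
Buyer bears: destination terminal 312.60 + brokerage 337.62 + duty 12643.66 = 13293.88
Landed cost = invoice 57471.20 + 13293.88 = 70765.08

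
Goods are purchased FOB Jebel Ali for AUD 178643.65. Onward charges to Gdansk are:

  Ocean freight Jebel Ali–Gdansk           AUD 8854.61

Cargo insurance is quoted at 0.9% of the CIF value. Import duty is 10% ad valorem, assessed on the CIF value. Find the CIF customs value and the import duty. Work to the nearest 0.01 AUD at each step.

CIF value: AUD 189201.07; import duty: AUD 18920.11

Let C be the CIF value. C = FOB price + freight + 0.9% × C
C − 0.9% × C = 178643.65 + 8854.61
0.991 × C = 187498.26
C = 187498.26 / 0.991 = 189201.07
Insurance premium = 0.9% × 189201.07 = 1702.81
Import duty = 189201.07 × 10% = 18920.11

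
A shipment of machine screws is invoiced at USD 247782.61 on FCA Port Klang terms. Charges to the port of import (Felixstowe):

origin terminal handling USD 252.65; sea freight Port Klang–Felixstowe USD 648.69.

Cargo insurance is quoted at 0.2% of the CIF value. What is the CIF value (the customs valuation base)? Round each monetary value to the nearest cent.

CIF value: USD 249182.31

Let C be the CIF value. C = FCA price + pre-shipment costs + freight + 0.2% × C
C − 0.2% × C = 247782.61 + 252.65 + 648.69
0.998 × C = 248683.95
C = 248683.95 / 0.998 = 249182.31
Insurance premium = 0.2% × 249182.31 = 498.36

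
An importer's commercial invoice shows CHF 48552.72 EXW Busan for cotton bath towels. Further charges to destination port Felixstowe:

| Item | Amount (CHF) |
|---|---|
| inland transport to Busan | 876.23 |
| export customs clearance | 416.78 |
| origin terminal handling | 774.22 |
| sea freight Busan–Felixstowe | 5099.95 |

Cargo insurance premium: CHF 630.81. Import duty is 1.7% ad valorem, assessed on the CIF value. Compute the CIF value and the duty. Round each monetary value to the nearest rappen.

CIF value: CHF 56350.71; import duty: CHF 957.96

CIF = EXW price + pre-shipment costs + freight + insurance
CIF = 48552.72 + 876.23 + 416.78 + 774.22 + 5099.95 + 630.81 = 56350.71
Import duty = 56350.71 × 1.7% = 957.96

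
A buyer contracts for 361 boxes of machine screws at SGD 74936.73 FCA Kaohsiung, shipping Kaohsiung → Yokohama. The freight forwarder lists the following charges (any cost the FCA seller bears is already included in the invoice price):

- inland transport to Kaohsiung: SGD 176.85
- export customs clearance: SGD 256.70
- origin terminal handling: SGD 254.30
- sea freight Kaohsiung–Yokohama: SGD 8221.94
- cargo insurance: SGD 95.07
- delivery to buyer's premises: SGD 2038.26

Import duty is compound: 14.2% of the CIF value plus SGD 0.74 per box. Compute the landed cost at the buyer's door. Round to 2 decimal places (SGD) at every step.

FCA: the seller delivers export-cleared goods to the carrier; the buyer bears costs from that point.
Already in the invoice (seller's account under FCA): inland to port, export clearance — exclude.
CIF value = FCA price + origin terminal + freight + insurance = 74936.73 + 254.30 + 8221.94 + 95.07 = 83508.04
Ad valorem component: 83508.04 × 14.2% = 11858.14
Specific component: 361 × 0.74 = 267.14
Import duty = 11858.14 + 267.14 = 12125.28
Buyer bears: origin terminal 254.30 + freight 8221.94 + insurance 95.07 + delivery 2038.26 + duty 12125.28 = 22734.85
Landed cost = invoice 74936.73 + 22734.85 = 97671.58

Total landed cost: SGD 97671.58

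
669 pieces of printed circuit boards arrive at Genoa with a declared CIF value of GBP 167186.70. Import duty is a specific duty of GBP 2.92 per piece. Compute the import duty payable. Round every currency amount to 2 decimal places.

Import duty = 669 × 2.92 = 1953.48

Import duty: GBP 1953.48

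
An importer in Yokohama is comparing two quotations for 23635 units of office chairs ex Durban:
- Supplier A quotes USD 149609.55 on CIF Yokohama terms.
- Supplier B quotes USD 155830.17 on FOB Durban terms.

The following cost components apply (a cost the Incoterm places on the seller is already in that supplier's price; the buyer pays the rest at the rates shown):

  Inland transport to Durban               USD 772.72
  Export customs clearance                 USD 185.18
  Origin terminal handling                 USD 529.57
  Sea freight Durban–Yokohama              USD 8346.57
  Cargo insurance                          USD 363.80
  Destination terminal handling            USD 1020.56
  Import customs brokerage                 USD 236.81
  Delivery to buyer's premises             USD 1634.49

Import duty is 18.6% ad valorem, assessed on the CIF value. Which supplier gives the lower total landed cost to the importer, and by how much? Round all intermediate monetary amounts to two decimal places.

Supplier A (CIF):
The CIF price already equals the CIF value: 149609.55
Import duty = 149609.55 × 18.6% = 27827.38
Buyer bears (A): 1020.56 + 236.81 + 1634.49 = 2891.86
Landed cost (A) = invoice 149609.55 + 2891.86 + duty 27827.38 = 180328.79
Supplier B (FOB):
CIF value = FOB price + freight + insurance = 155830.17 + 8346.57 + 363.80 = 164540.54
Import duty = 164540.54 × 18.6% = 30604.54
Buyer bears (B): 8346.57 + 363.80 + 1020.56 + 236.81 + 1634.49 = 11602.23
Landed cost (B) = invoice 155830.17 + 11602.23 + duty 30604.54 = 198036.94
Difference = |180328.79 − 198036.94| = 17708.15

Supplier A is cheaper by USD 17708.15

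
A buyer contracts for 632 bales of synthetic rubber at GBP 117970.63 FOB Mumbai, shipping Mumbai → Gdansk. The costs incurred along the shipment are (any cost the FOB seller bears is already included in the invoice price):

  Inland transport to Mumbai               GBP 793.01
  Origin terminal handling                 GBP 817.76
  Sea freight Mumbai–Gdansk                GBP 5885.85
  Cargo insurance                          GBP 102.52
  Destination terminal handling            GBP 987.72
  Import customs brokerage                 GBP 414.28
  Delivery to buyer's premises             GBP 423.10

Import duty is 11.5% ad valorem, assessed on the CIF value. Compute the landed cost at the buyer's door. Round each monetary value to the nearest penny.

Total landed cost: GBP 140039.39

FOB: the seller bears costs until goods are on board at the origin port; the buyer bears freight, insurance and all costs thereafter.
Already in the invoice (seller's account under FOB): inland to port, origin terminal — exclude.
CIF value = FOB price + freight + insurance = 117970.63 + 5885.85 + 102.52 = 123959.00
Import duty = 123959.00 × 11.5% = 14255.29
Buyer bears: freight 5885.85 + insurance 102.52 + destination terminal 987.72 + brokerage 414.28 + delivery 423.10 + duty 14255.29 = 22068.76
Landed cost = invoice 117970.63 + 22068.76 = 140039.39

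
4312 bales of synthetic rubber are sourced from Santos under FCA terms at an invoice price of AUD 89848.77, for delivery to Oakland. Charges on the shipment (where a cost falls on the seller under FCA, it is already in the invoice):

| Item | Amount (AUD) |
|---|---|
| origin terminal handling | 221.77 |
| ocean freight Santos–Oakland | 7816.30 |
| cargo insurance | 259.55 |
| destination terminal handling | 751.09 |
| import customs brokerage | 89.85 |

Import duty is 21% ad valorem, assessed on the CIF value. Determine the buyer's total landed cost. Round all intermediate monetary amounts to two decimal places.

Total landed cost: AUD 119598.07

FCA: the seller delivers export-cleared goods to the carrier; the buyer bears costs from that point.
CIF value = FCA price + origin terminal + freight + insurance = 89848.77 + 221.77 + 7816.30 + 259.55 = 98146.39
Import duty = 98146.39 × 21% = 20610.74
Buyer bears: origin terminal 221.77 + freight 7816.30 + insurance 259.55 + destination terminal 751.09 + brokerage 89.85 + duty 20610.74 = 29749.30
Landed cost = invoice 89848.77 + 29749.30 = 119598.07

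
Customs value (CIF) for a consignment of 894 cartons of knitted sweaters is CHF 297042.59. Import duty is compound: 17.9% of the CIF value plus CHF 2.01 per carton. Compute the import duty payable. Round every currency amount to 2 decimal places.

Import duty: CHF 54967.56

Ad valorem component: 297042.59 × 17.9% = 53170.62
Specific component: 894 × 2.01 = 1796.94
Import duty = 53170.62 + 1796.94 = 54967.56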